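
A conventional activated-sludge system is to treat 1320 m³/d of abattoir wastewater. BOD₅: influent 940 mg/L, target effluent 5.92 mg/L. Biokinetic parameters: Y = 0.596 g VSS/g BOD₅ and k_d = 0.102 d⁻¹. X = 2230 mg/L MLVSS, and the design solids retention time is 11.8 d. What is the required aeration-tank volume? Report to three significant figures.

V ≈ 1760 m³

From the SRT design equation V = Y Q (S₀−S) θ_c / [X (1 + k_d θ_c)] = 0.596 × 1320 × (940 − 5.92) × 11.8 / [2230 × (1 + 0.102 × 11.8)] = 8.67×10^6 / 4914 = 1765 m³.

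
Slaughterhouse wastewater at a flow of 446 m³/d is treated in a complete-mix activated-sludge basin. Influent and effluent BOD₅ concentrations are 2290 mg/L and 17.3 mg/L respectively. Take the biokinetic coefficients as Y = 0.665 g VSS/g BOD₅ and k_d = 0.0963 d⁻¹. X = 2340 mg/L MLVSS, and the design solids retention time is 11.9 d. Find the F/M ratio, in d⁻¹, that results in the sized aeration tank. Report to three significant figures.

F/M ≈ 0.273 d⁻¹

From the SRT design equation V = Y Q (S₀−S) θ_c / [X (1 + k_d θ_c)] = 0.665 × 446 × (2290 − 17.3) × 11.9 / [2340 × (1 + 0.0963 × 11.9)] = 8.02×10^6 / 5022 = 1597 m³.
F/M = applied load / biomass = Q·S₀/(V·X) = 446 × 2290 / (1597 × 2340) = 0.2732 d⁻¹.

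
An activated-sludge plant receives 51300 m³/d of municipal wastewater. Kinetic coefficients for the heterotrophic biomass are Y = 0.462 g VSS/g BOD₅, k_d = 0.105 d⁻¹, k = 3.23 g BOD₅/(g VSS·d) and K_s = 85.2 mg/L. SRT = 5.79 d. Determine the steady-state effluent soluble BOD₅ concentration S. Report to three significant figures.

S ≈ 19.5 mg/L

Effluent substrate depends only on kinetics and SRT: S = K_s(1 + k_d θ_c) / [θ_c(Yk − k_d) − 1] = 85.2 × (1 + 0.105 × 5.79) / [5.79 × (0.462 × 3.23 − 0.105) − 1] = 137.0 / 7.032 = 19.48 mg/L.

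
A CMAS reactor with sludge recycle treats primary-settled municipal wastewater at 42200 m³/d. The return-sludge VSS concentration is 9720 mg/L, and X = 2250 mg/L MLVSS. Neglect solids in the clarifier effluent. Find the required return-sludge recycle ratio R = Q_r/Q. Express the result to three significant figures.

R ≈ 0.301

Solids balance on the clarifier gives (1+R)X = R·X_r, so R = X/(X_r − X) = 2250 / (9720 − 2250) = 0.3012.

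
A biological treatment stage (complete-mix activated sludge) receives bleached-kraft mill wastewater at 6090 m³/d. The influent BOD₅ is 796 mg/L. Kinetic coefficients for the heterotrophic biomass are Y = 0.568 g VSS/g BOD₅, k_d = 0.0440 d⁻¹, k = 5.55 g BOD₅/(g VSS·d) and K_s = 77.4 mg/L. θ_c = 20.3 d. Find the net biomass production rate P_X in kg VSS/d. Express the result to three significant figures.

For a completely mixed reactor with recycle the Lawrence–McCarty relation gives S = K_s·(1 + k_d·θ_c) / [θ_c·(Y·k − k_d) − 1] = 77.4 × (1 + 0.0440 × 20.3) / [20.3 × (0.568 × 5.55 − 0.0440) − 1] = 146.5 / 62.10 = 2.360 mg/L.
Y_obs = Y / (1 + k_d θ_c) = 0.568 / (1 + 0.0440 × 20.3) = 0.568 / 1.893 = 0.3000.
Substrate removed = Q·(S₀ − S) = 6090 m³/d × (796 − 2.36) g/m³ = 4.83×10^6 g/d = 4833 kg/d.
P_X = Y_obs · Q(S₀ − S) = 0.3000 × 4833 = 1450 kg VSS/d.

P_X ≈ 1450 kg VSS/d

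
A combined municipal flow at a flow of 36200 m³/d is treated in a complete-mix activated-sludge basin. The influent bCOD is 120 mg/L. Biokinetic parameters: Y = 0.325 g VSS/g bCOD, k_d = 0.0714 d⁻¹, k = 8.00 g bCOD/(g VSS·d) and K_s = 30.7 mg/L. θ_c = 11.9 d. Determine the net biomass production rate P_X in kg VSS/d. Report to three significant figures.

P_X ≈ 751 kg VSS/d

Effluent substrate depends only on kinetics and SRT: S = K_s(1 + k_d θ_c) / [θ_c(Yk − k_d) − 1] = 30.7 × (1 + 0.0714 × 11.9) / [11.9 × (0.325 × 8.00 − 0.0714) − 1] = 56.78 / 29.09 = 1.952 mg/L.
Correct the yield for decay: Y_obs = Y/(1 + k_d θ_c) = 0.325 / (1 + 0.0714 × 11.9) = 0.325 / 1.850 = 0.1757.
Mass of bCOD removed per day: Q(S₀ − S) = 36200 × 118.0 g/m³ = 4273 kg/d.
Net biomass production P_X = Y_obs × Q·(S₀ − S) = 0.1757 × 4273 = 750.9 kg VSS/d.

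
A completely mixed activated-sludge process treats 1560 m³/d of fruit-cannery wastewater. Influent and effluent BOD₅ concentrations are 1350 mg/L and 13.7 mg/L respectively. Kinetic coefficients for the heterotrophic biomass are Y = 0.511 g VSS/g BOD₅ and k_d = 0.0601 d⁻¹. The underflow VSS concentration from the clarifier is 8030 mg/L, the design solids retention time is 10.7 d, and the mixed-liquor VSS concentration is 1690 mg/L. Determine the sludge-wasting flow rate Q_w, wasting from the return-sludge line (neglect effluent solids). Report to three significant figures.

Q_w ≈ 80.7 m³/d

Rearranging the biomass balance for a CMAS with decay, V = Y·Q·ΔS·θ_c / [X·(1+k_d θ_c)] = 0.511 × 1560 × (1350 − 13.7) × 10.7 / [1690 × (1 + 0.0601 × 10.7)] = 1.14×10^7 / 2777 = 4105 m³.
θ_c = V·X/(Q_w·X_r) when wasting from the recycle, so Q_w = V·X/(θ_c·X_r) = 4105 × 1690 / (10.7 × 8030) = 80.74 m³/d.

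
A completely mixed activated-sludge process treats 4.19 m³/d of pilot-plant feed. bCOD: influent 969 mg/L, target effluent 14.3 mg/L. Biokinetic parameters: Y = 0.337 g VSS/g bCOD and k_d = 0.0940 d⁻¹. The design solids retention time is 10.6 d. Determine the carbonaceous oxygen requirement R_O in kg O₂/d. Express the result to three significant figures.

R_O ≈ 3.04 kg O₂/d

Observed yield with endogenous decay: Y_obs = Y / (1 + k_d·θ_c) = 0.337 / (1 + 0.0940 × 10.6) = 0.337 / 1.996 = 0.1688 g VSS/g bCOD.
Mass of bCOD removed per day: Q(S₀ − S) = 4.19 × 954.7 g/m³ = 4.000 kg/d.
P_X = Y_obs·Q·(S₀ − S) = 0.1688 × 4.000 = 0.6752 kg VSS/d.
R_O = Q·ΔS − 1.42 P_X = 4.000 − 0.9589 = 3.041 kg O₂/d.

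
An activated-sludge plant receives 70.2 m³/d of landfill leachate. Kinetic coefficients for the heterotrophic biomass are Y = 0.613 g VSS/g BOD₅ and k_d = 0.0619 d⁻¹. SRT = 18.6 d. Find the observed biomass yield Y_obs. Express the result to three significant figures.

Y_obs ≈ 0.285 g VSS/g BOD₅

The observed yield is Y_obs = Y/(1 + k_d·θ_c) = 0.613 / (1 + 0.0619 × 18.6) = 0.613 / 2.151 = 0.2849 g VSS per g BOD₅ removed.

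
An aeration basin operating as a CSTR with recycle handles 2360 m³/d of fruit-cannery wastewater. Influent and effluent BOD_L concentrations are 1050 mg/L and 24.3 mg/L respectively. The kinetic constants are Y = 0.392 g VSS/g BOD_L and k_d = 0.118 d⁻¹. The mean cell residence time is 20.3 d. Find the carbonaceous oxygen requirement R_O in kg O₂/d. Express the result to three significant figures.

R_O ≈ 2020 kg O₂/d

The observed yield is Y_obs = Y/(1 + k_d·θ_c) = 0.392 / (1 + 0.118 × 20.3) = 0.392 / 3.395 = 0.1155 g VSS per g BOD_L removed.
Substrate removed = Q·(S₀ − S) = 2360 m³/d × (1050 − 24.3) g/m³ = 2.42×10^6 g/d = 2421 kg/d.
P_X = Y_obs·Q·(S₀ − S) = 0.1155 × 2421 = 279.5 kg VSS/d.
R_O = Q·(S₀ − S) − 1.42·P_X = 2421 − 1.42 × 279.5 = 2024 kg O₂/d.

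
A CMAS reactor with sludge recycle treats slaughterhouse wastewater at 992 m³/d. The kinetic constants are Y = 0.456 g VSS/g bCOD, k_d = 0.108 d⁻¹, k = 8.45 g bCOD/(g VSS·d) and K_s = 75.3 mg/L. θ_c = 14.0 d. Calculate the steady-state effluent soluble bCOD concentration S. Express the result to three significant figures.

For a completely mixed reactor with recycle the Lawrence–McCarty relation gives S = K_s·(1 + k_d·θ_c) / [θ_c·(Y·k − k_d) − 1] = 75.3 × (1 + 0.108 × 14.0) / [14.0 × (0.456 × 8.45 − 0.108) − 1] = 189.2 / 51.43 = 3.678 mg/L.

S ≈ 3.68 mg/L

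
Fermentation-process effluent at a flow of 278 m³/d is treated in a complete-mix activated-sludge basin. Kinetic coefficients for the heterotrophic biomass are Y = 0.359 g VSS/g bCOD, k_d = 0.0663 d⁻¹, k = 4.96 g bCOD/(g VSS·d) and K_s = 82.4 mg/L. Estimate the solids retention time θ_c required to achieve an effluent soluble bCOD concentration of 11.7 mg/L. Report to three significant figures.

Specific growth rate at S = 11.7 mg/L: μ = YkS/(K_s+S) = 0.359·4.96·11.7/(82.4+11.7) = 0.2214 d⁻¹.
Then 1/θ_c = μ − k_d = 0.2214 − 0.0663 = 0.1551 d⁻¹, giving θ_c = 6.448 d.

θ_c ≈ 6.45 d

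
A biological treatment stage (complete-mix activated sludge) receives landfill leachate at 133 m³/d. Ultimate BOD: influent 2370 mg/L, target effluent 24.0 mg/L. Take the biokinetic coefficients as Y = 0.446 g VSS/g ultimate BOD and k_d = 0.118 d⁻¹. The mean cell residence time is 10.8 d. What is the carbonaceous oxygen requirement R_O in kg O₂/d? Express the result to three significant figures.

R_O ≈ 225 kg O₂/d

The observed yield is Y_obs = Y/(1 + k_d·θ_c) = 0.446 / (1 + 0.118 × 10.8) = 0.446 / 2.274 = 0.1961 g VSS per g ultimate BOD removed.
Substrate removed = Q·(S₀ − S) = 133 m³/d × (2370 − 24.0) g/m³ = 3.12×10^5 g/d = 312.0 kg/d.
P_X = Y_obs·Q·(S₀ − S) = 0.1961 × 312.0 = 61.19 kg VSS/d.
Carbonaceous O₂ demand = substrate oxidised − cell-mass equivalent = 312.0 − 1.42 × 61.19 = 225.1 kg O₂/d.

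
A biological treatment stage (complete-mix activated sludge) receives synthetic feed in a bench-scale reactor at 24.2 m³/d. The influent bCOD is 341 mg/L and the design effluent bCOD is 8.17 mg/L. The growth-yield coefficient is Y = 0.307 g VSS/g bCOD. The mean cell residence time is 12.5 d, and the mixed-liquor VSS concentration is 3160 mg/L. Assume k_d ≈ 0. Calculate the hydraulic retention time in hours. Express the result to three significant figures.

τ ≈ 9.70 h

Biomass mass balance (decay neglected): V·X = Y·Q·(S₀ − S)·θ_c, so V = 0.307 × 24.2 × (341 − 8.17) × 12.5 / 3160 = 9.781 m³.
HRT = V/Q = 9.781 m³ / 24.2 m³·d⁻¹ = 0.4042 d × 24 = 9.701 h.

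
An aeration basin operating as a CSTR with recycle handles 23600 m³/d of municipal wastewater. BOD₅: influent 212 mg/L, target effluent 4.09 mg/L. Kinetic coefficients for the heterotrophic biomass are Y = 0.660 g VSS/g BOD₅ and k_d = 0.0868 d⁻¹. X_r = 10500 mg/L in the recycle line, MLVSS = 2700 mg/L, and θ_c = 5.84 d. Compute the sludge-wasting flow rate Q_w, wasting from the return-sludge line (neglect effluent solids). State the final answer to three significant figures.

Q_w ≈ 205 m³/d

Steady-state biomass mass balance: V·X·(1 + k_d·θ_c) = Y·Q·(S₀ − S)·θ_c, so V = 0.660 × 23600 × (212 − 4.09) × 5.84 / [2700 × (1 + 0.0868 × 5.84)] = 1.89×10^7 / 4069 = 4648 m³.
Q_w = (V·X)/(θ_c X_r) = 4648 × 2700 / (5.84 × 10500) = 204.7 m³/d.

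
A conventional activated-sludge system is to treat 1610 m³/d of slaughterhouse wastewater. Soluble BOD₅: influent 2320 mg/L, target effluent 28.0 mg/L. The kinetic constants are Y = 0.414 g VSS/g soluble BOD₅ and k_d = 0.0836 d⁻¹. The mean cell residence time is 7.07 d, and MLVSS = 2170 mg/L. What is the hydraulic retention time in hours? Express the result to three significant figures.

Steady-state biomass mass balance: V·X·(1 + k_d·θ_c) = Y·Q·(S₀ − S)·θ_c, so V = 0.414 × 1610 × (2320 − 28.0) × 7.07 / [2170 × (1 + 0.0836 × 7.07)] = 1.08×10^7 / 3453 = 3128 m³.
HRT = V/Q = 3128 m³ / 1610 m³·d⁻¹ = 1.943 d × 24 = 46.63 h.

τ ≈ 46.6 h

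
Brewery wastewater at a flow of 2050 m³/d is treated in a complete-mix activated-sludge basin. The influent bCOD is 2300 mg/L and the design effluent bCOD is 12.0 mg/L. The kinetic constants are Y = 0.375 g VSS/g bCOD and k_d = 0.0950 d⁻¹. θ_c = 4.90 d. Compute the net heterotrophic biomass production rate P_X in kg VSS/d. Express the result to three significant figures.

P_X ≈ 1200 kg VSS/d

The observed yield is Y_obs = Y/(1 + k_d·θ_c) = 0.375 / (1 + 0.0950 × 4.90) = 0.375 / 1.466 = 0.2559 g VSS per g bCOD removed.
Q·(S₀ − S) = 2050 × (2300 − 12.0) × 10⁻³ = 4690 kg/d removed.
Net biomass production P_X = Y_obs × Q·(S₀ − S) = 0.2559 × 4690 = 1200 kg VSS/d.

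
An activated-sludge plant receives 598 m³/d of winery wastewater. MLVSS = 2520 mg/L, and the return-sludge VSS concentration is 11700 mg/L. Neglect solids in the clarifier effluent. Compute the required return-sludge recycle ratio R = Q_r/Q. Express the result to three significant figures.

R ≈ 0.275

R = Q_r/Q = X/(X_r − X) = 2520 / (11700 − 2520) = 0.2745.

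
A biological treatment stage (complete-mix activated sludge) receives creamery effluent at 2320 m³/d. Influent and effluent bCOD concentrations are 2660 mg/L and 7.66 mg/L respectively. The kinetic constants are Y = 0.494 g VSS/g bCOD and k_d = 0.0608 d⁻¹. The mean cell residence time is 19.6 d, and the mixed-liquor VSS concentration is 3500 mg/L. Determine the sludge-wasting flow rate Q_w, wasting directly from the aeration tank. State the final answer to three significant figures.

Q_w ≈ 396 m³/d

Rearranging the biomass balance for a CMAS with decay, V = Y·Q·ΔS·θ_c / [X·(1+k_d θ_c)] = 0.494 × 2320 × (2660 − 7.66) × 19.6 / [3500 × (1 + 0.0608 × 19.6)] = 5.96×10^7 / 7671 = 7767 m³.
Wasting from the aeration tank: Q_w = V / θ_c = 7767 / 19.6 = 396.3 m³/d.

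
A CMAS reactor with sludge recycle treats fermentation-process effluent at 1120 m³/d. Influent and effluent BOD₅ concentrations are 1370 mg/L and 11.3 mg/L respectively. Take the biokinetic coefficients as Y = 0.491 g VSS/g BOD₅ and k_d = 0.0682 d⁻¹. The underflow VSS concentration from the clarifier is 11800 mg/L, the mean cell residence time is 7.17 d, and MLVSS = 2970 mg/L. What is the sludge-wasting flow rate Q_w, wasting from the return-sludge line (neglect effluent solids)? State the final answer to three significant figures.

Q_w ≈ 42.5 m³/d

Steady-state biomass mass balance: V·X·(1 + k_d·θ_c) = Y·Q·(S₀ − S)·θ_c, so V = 0.491 × 1120 × (1370 − 11.3) × 7.17 / [2970 × (1 + 0.0682 × 7.17)] = 5.36×10^6 / 4422 = 1211 m³.
Q_w = (V·X)/(θ_c X_r) = 1211 × 2970 / (7.17 × 11800) = 42.53 m³/d.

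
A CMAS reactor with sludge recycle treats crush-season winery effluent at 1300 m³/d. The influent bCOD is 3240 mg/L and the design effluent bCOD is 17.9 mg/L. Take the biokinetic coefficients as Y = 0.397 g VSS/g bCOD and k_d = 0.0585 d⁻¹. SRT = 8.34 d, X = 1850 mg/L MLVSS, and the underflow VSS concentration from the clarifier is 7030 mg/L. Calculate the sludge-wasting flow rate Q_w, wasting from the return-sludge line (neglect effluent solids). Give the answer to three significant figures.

Q_w ≈ 159 m³/d

From the SRT design equation V = Y Q (S₀−S) θ_c / [X (1 + k_d θ_c)] = 0.397 × 1300 × (3240 − 17.9) × 8.34 / [1850 × (1 + 0.0585 × 8.34)] = 1.39×10^7 / 2753 = 5038 m³.
θ_c = V·X/(Q_w·X_r) when wasting from the recycle, so Q_w = V·X/(θ_c·X_r) = 5038 × 1850 / (8.34 × 7030) = 159.0 m³/d.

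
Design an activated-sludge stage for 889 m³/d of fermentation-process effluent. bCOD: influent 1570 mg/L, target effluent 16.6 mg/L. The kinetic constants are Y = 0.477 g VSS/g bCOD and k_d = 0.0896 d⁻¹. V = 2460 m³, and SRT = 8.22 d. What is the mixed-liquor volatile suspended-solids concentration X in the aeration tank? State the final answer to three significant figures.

X ≈ 1270 mg/L

Solving the biomass balance for X: X = Y Q (S₀−S) θ_c / [V (1+k_d θ_c)] = 0.477 × 889 × (1570 − 16.6) × 8.22 / [2460 × (1 + 0.0896 × 8.22)] = 1268 mg/L.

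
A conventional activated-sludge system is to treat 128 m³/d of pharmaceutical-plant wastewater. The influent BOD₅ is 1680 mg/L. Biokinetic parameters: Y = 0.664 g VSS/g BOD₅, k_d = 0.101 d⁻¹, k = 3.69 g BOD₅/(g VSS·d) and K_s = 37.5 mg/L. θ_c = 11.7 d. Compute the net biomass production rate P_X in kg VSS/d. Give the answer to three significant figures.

Effluent substrate depends only on kinetics and SRT: S = K_s(1 + k_d θ_c) / [θ_c(Yk − k_d) − 1] = 37.5 × (1 + 0.101 × 11.7) / [11.7 × (0.664 × 3.69 − 0.101) − 1] = 81.81 / 26.49 = 3.089 mg/L.
Y_obs = Y / (1 + k_d θ_c) = 0.664 / (1 + 0.101 × 11.7) = 0.664 / 2.182 = 0.3043.
Substrate removed = Q·(S₀ − S) = 128 m³/d × (1680 − 3.09) g/m³ = 2.15×10^5 g/d = 214.6 kg/d.
Biomass produced: P_X = Y_obs·Q·ΔS = 0.3043 × 214.6 ≈ 65.33 kg VSS/d.

P_X ≈ 65.3 kg VSS/d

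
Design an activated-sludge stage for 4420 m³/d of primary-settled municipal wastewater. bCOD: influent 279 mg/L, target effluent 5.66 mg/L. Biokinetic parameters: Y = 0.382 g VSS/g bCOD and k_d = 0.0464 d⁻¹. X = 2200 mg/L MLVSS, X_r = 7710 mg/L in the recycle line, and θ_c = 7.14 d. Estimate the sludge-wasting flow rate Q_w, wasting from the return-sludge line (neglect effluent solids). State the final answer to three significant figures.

Q_w ≈ 45.0 m³/d

Steady-state biomass mass balance: V·X·(1 + k_d·θ_c) = Y·Q·(S₀ − S)·θ_c, so V = 0.382 × 4420 × (279 − 5.66) × 7.14 / [2200 × (1 + 0.0464 × 7.14)] = 3.3×10^6 / 2929 = 1125 m³.
Q_w = (V·X)/(θ_c X_r) = 1125 × 2200 / (7.14 × 7710) = 44.96 m³/d.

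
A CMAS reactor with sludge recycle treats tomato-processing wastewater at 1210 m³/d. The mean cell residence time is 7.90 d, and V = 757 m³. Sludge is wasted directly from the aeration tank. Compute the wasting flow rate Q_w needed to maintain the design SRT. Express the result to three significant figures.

Q_w ≈ 95.8 m³/d

For wasting at MLVSS concentration, Q_w = V/θ_c = 757.0/7.90 = 95.82 m³/d.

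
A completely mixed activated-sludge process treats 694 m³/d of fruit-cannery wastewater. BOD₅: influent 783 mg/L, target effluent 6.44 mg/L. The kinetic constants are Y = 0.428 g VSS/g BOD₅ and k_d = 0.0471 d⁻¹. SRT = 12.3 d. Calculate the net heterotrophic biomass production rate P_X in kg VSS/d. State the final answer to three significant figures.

P_X ≈ 146 kg VSS/d

Y_obs = Y / (1 + k_d θ_c) = 0.428 / (1 + 0.0471 × 12.3) = 0.428 / 1.579 = 0.2710.
ΔS = 783 − 6.44 = 776.6 mg/L, so the substrate removal rate is 694 × 776.6/1000 = 538.9 kg BOD₅/d.
Biomass produced: P_X = Y_obs·Q·ΔS = 0.2710 × 538.9 ≈ 146.1 kg VSS/d.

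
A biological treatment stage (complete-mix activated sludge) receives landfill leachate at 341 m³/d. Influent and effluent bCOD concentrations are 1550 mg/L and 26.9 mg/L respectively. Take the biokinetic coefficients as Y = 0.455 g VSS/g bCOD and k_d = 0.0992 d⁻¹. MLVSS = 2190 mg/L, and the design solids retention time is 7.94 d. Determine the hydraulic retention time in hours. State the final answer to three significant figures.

From the SRT design equation V = Y Q (S₀−S) θ_c / [X (1 + k_d θ_c)] = 0.455 × 341 × (1550 − 26.9) × 7.94 / [2190 × (1 + 0.0992 × 7.94)] = 1.88×10^6 / 3915 = 479.3 m³.
Hydraulic retention time τ = V/Q = 479.3 / 341 = 1.406 d = 33.73 h.

τ ≈ 33.7 h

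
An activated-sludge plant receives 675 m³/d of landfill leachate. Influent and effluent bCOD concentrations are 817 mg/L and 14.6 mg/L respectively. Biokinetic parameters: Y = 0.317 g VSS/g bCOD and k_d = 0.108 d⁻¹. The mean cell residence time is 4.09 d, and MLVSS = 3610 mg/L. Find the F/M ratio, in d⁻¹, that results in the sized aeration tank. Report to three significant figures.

Steady-state biomass mass balance: V·X·(1 + k_d·θ_c) = Y·Q·(S₀ − S)·θ_c, so V = 0.317 × 675 × (817 − 14.6) × 4.09 / [3610 × (1 + 0.108 × 4.09)] = 7.02×10^5 / 5205 = 134.9 m³.
Food-to-microorganism ratio F/M = Q S₀ / (V X) = 675 × 817 / (134.9 × 3610) = 1.132 d⁻¹.

F/M ≈ 1.13 d⁻¹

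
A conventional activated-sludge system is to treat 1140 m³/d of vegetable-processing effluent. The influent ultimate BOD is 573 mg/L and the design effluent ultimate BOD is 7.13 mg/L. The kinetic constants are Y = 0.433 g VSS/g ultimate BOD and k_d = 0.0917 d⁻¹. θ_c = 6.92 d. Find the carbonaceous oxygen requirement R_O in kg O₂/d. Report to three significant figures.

R_O ≈ 402 kg O₂/d

The observed yield is Y_obs = Y/(1 + k_d·θ_c) = 0.433 / (1 + 0.0917 × 6.92) = 0.433 / 1.635 = 0.2649 g VSS per g ultimate BOD removed.
Substrate removed = Q·(S₀ − S) = 1140 m³/d × (573 − 7.13) g/m³ = 6.45×10^5 g/d = 645.1 kg/d.
P_X = Y_obs·Q·(S₀ − S) = 0.2649 × 645.1 = 170.9 kg VSS/d.
Carbonaceous O₂ demand = substrate oxidised − cell-mass equivalent = 645.1 − 1.42 × 170.9 = 402.4 kg O₂/d.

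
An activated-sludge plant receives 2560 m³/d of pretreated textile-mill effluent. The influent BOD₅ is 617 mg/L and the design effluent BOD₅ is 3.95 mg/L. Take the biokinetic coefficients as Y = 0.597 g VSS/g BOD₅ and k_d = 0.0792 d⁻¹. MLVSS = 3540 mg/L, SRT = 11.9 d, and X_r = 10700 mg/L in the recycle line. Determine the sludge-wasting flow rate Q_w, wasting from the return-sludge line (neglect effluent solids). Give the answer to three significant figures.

Q_w ≈ 45.1 m³/d

Steady-state biomass mass balance: V·X·(1 + k_d·θ_c) = Y·Q·(S₀ − S)·θ_c, so V = 0.597 × 2560 × (617 − 3.95) × 11.9 / [3540 × (1 + 0.0792 × 11.9)] = 1.11×10^7 / 6876 = 1621 m³.
θ_c = V·X/(Q_w·X_r) when wasting from the recycle, so Q_w = V·X/(θ_c·X_r) = 1621 × 3540 / (11.9 × 10700) = 45.08 m³/d.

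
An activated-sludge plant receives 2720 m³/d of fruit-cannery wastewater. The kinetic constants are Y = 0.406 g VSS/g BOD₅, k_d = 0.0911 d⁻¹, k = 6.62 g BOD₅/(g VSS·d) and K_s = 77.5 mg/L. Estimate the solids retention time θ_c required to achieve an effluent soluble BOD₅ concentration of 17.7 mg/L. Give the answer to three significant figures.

Specific growth rate at S = 17.7 mg/L: μ = YkS/(K_s+S) = 0.406·6.62·17.7/(77.5+17.7) = 0.4997 d⁻¹.
θ_c = 1/(μ − k_d) = 1/(0.4997 − 0.0911) = 1/0.4086 = 2.447 d.

θ_c ≈ 2.45 d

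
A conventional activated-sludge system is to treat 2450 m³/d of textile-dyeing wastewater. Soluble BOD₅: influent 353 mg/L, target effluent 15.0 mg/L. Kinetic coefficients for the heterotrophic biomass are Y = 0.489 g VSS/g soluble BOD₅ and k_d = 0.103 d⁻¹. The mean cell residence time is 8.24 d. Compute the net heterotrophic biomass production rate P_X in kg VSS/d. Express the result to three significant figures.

P_X ≈ 219 kg VSS/d

The observed yield is Y_obs = Y/(1 + k_d·θ_c) = 0.489 / (1 + 0.103 × 8.24) = 0.489 / 1.849 = 0.2645 g VSS per g soluble BOD₅ removed.
Q·(S₀ − S) = 2450 × (353 − 15.0) × 10⁻³ = 828.1 kg/d removed.
Biomass produced: P_X = Y_obs·Q·ΔS = 0.2645 × 828.1 ≈ 219.0 kg VSS/d.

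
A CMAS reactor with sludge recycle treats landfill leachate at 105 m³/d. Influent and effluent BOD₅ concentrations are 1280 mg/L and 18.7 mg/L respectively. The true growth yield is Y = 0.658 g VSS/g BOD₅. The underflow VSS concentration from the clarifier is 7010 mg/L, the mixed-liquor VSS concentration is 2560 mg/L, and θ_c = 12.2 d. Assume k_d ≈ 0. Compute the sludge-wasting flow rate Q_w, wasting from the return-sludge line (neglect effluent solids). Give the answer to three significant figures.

With k_d = 0 the design equation reduces to V = Y Q (S₀−S) θ_c / X = 0.658 × 105 × (1280 − 18.7) × 12.2 / 2560 = 415.3 m³.
Q_w = (V·X)/(θ_c X_r) = 415.3 × 2560 / (12.2 × 7010) = 12.43 m³/d.

Q_w ≈ 12.4 m³/d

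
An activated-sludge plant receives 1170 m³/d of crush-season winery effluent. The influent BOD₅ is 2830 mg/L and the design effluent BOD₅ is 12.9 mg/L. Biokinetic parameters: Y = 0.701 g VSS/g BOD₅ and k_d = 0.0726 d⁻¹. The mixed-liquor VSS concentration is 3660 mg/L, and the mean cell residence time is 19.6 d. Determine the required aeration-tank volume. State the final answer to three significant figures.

V ≈ 5110 m³

From the SRT design equation V = Y Q (S₀−S) θ_c / [X (1 + k_d θ_c)] = 0.701 × 1170 × (2830 − 12.9) × 19.6 / [3660 × (1 + 0.0726 × 19.6)] = 4.53×10^7 / 8868 = 5107 m³.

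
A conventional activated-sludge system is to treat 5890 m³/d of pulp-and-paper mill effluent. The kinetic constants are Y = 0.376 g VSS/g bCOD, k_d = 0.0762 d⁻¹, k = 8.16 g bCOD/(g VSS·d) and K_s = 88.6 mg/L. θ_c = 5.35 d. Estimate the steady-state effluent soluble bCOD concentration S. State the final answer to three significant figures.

S ≈ 8.31 mg/L

For a completely mixed reactor with recycle the Lawrence–McCarty relation gives S = K_s·(1 + k_d·θ_c) / [θ_c·(Y·k − k_d) − 1] = 88.6 × (1 + 0.0762 × 5.35) / [5.35 × (0.376 × 8.16 − 0.0762) − 1] = 124.7 / 15.01 = 8.311 mg/L.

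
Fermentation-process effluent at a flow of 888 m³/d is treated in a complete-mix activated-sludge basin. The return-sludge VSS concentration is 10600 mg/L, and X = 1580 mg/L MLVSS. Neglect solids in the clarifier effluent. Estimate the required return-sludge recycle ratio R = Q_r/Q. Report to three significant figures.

R ≈ 0.175

Mass balance around the secondary clarifier (neglecting effluent solids): R = X / (X_r − X) = 1580 / (10600 − 1580) = 0.1752.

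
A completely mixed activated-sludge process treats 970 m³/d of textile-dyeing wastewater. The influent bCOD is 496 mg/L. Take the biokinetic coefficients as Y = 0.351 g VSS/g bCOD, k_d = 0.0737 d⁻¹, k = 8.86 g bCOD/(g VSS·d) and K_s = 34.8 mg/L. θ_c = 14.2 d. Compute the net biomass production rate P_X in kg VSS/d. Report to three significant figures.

For a completely mixed reactor with recycle the Lawrence–McCarty relation gives S = K_s·(1 + k_d·θ_c) / [θ_c·(Y·k − k_d) − 1] = 34.8 × (1 + 0.0737 × 14.2) / [14.2 × (0.351 × 8.86 − 0.0737) − 1] = 71.22 / 42.11 = 1.691 mg/L.
Observed yield with endogenous decay: Y_obs = Y / (1 + k_d·θ_c) = 0.351 / (1 + 0.0737 × 14.2) = 0.351 / 2.047 = 0.1715 g VSS/g bCOD.
ΔS = 496 − 1.69 = 494.3 mg/L, so the substrate removal rate is 970 × 494.3/1000 = 479.5 kg bCOD/d.
Biomass produced: P_X = Y_obs·Q·ΔS = 0.1715 × 479.5 ≈ 82.24 kg VSS/d.

P_X ≈ 82.2 kg VSS/d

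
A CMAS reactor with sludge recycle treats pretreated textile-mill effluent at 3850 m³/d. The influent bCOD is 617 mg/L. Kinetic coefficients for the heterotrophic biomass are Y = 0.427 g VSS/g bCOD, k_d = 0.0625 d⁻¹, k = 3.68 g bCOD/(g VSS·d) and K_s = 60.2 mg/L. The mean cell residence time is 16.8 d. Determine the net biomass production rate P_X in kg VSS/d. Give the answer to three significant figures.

Effluent substrate depends only on kinetics and SRT: S = K_s(1 + k_d θ_c) / [θ_c(Yk − k_d) − 1] = 60.2 × (1 + 0.0625 × 16.8) / [16.8 × (0.427 × 3.68 − 0.0625) − 1] = 123.4 / 24.35 = 5.068 mg/L.
The observed yield is Y_obs = Y/(1 + k_d·θ_c) = 0.427 / (1 + 0.0625 × 16.8) = 0.427 / 2.050 = 0.2083 g VSS per g bCOD removed.
Q·(S₀ − S) = 3850 × (617 − 5.07) × 10⁻³ = 2356 kg/d removed.
Net biomass production P_X = Y_obs × Q·(S₀ − S) = 0.2083 × 2356 = 490.7 kg VSS/d.

P_X ≈ 491 kg VSS/d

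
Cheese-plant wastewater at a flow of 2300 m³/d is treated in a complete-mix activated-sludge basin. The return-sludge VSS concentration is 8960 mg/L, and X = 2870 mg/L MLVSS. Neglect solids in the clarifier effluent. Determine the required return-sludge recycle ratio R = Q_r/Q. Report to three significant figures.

Mass balance around the secondary clarifier (neglecting effluent solids): R = X / (X_r − X) = 2870 / (8960 − 2870) = 0.4713.

R ≈ 0.471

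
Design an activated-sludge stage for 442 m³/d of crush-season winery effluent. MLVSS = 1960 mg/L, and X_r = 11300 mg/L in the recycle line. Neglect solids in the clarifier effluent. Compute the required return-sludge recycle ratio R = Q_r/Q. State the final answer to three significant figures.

R ≈ 0.210

Mass balance around the secondary clarifier (neglecting effluent solids): R = X / (X_r − X) = 1960 / (11300 − 1960) = 0.2099.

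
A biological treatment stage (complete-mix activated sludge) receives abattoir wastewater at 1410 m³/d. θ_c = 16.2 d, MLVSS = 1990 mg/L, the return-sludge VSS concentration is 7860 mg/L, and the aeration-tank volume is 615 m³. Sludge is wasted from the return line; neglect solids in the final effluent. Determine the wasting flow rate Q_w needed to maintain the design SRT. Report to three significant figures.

Q_w ≈ 9.61 m³/d

Wasting from the return line (neglecting effluent solids): Q_w = V·X / (θ_c·X_r) = 615.0 × 1990 / (16.2 × 7860) = 9.611 m³/d.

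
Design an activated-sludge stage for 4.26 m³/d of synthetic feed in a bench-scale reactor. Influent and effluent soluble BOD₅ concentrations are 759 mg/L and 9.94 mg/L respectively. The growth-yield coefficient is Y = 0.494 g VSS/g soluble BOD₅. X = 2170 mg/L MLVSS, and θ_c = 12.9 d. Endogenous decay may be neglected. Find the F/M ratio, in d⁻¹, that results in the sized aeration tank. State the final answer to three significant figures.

F/M ≈ 0.159 d⁻¹

With k_d = 0 the design equation reduces to V = Y Q (S₀−S) θ_c / X = 0.494 × 4.26 × (759 − 9.94) × 12.9 / 2170 = 9.371 m³.
Food-to-microorganism ratio F/M = Q S₀ / (V X) = 4.26 × 759 / (9.371 × 2170) = 0.1590 d⁻¹.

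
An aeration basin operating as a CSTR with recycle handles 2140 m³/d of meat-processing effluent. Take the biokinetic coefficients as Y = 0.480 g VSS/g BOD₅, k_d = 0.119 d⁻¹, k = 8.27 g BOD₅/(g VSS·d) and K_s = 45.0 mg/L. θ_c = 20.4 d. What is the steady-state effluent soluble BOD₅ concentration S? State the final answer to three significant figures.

S ≈ 1.99 mg/L

For a completely mixed reactor with recycle the Lawrence–McCarty relation gives S = K_s·(1 + k_d·θ_c) / [θ_c·(Y·k − k_d) − 1] = 45.0 × (1 + 0.119 × 20.4) / [20.4 × (0.480 × 8.27 − 0.119) − 1] = 154.2 / 77.55 = 1.989 mg/L.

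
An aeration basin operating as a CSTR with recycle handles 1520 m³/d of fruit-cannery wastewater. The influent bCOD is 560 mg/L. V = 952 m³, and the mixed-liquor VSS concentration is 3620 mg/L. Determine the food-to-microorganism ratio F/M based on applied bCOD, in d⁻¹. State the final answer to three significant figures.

F/M ≈ 0.247 d⁻¹

Food-to-microorganism ratio F/M = Q S₀ / (V X) = 1520 × 560 / (952.0 × 3620) = 0.2470 d⁻¹.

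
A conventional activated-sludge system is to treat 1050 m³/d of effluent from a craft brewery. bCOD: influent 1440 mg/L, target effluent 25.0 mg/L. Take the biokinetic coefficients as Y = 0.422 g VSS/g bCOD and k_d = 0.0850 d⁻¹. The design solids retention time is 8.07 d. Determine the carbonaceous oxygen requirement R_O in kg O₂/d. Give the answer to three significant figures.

R_O ≈ 958 kg O₂/d

Y_obs = Y / (1 + k_d θ_c) = 0.422 / (1 + 0.0850 × 8.07) = 0.422 / 1.686 = 0.2503.
Mass of bCOD removed per day: Q(S₀ − S) = 1050 × 1415 g/m³ = 1486 kg/d.
Net sludge production P_X = 0.2503 × 1486 = 371.9 kg VSS/d.
R_O = Q·(S₀ − S) − 1.42·P_X = 1486 − 1.42 × 371.9 = 957.7 kg O₂/d.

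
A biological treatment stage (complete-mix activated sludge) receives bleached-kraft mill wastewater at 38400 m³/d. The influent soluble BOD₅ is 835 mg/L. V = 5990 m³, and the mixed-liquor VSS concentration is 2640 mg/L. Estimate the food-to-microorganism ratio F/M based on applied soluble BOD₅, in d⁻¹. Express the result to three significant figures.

F/M = Q·S₀ / (V·X) = 38400 × 835 / (5990 × 2640) = 2.028 g soluble BOD₅·(g VSS·d)⁻¹.

F/M ≈ 2.03 d⁻¹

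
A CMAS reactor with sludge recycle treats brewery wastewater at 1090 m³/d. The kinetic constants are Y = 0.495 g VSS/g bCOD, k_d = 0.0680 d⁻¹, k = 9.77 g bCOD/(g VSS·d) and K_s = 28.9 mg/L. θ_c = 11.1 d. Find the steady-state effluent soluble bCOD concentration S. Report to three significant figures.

Effluent substrate depends only on kinetics and SRT: S = K_s(1 + k_d θ_c) / [θ_c(Yk − k_d) − 1] = 28.9 × (1 + 0.0680 × 11.1) / [11.1 × (0.495 × 9.77 − 0.0680) − 1] = 50.71 / 51.93 = 0.9766 mg/L.

S ≈ 0.977 mg/L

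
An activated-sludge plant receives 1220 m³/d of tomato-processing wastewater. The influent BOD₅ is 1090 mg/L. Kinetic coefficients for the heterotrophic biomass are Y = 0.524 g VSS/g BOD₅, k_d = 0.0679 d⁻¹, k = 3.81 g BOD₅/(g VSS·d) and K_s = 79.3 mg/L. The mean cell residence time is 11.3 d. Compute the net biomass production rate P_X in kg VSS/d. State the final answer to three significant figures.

For a completely mixed reactor with recycle the Lawrence–McCarty relation gives S = K_s·(1 + k_d·θ_c) / [θ_c·(Y·k − k_d) − 1] = 79.3 × (1 + 0.0679 × 11.3) / [11.3 × (0.524 × 3.81 − 0.0679) − 1] = 140.1 / 20.79 = 6.740 mg/L.
Y_obs = Y / (1 + k_d θ_c) = 0.524 / (1 + 0.0679 × 11.3) = 0.524 / 1.767 = 0.2965.
Mass of BOD₅ removed per day: Q(S₀ − S) = 1220 × 1083 g/m³ = 1322 kg/d.
Biomass produced: P_X = Y_obs·Q·ΔS = 0.2965 × 1322 ≈ 391.9 kg VSS/d.

P_X ≈ 392 kg VSS/d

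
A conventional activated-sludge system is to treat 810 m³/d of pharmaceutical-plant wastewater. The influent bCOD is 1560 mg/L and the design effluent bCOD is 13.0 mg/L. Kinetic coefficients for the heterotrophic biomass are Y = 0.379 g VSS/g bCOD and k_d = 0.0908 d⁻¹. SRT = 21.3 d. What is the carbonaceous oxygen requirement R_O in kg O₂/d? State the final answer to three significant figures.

Correct the yield for decay: Y_obs = Y/(1 + k_d θ_c) = 0.379 / (1 + 0.0908 × 21.3) = 0.379 / 2.934 = 0.1292.
Substrate removed = Q·(S₀ − S) = 810 m³/d × (1560 − 13.0) g/m³ = 1.25×10^6 g/d = 1253 kg/d.
Biomass synthesised: P_X = Y_obs × 1253 = 161.9 kg VSS/d.
Carbonaceous O₂ demand = substrate oxidised − cell-mass equivalent = 1253 − 1.42 × 161.9 = 1023 kg O₂/d.

R_O ≈ 1020 kg O₂/d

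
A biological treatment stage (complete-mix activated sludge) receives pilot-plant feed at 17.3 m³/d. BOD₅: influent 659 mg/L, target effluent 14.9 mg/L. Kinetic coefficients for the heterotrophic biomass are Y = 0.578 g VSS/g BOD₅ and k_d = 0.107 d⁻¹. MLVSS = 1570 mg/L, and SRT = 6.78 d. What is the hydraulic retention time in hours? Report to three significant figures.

τ ≈ 22.4 h

Rearranging the biomass balance for a CMAS with decay, V = Y·Q·ΔS·θ_c / [X·(1+k_d θ_c)] = 0.578 × 17.3 × (659 − 14.9) × 6.78 / [1570 × (1 + 0.107 × 6.78)] = 4.37×10^4 / 2709 = 16.12 m³.
τ = V/Q = 16.12/17.3 = 0.9318 d, or 22.36 h.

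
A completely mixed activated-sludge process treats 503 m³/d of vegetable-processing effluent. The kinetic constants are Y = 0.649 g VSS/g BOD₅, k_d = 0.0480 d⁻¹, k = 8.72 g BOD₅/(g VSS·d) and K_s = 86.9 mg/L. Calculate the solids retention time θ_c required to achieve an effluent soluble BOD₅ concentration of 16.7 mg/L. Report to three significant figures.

Specific growth rate at S = 16.7 mg/L: μ = YkS/(K_s+S) = 0.649·8.72·16.7/(86.9+16.7) = 0.9123 d⁻¹.
θ_c = 1/(μ − k_d) = 1/(0.9123 − 0.0480) = 1/0.8643 = 1.157 d.

θ_c ≈ 1.16 d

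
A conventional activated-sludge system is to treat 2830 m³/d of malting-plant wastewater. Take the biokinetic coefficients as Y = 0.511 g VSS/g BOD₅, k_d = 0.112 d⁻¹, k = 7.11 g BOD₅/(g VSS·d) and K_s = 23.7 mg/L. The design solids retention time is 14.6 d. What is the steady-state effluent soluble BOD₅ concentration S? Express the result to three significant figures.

For a completely mixed reactor with recycle the Lawrence–McCarty relation gives S = K_s·(1 + k_d·θ_c) / [θ_c·(Y·k − k_d) − 1] = 23.7 × (1 + 0.112 × 14.6) / [14.6 × (0.511 × 7.11 − 0.112) − 1] = 62.45 / 50.41 = 1.239 mg/L.

S ≈ 1.24 mg/L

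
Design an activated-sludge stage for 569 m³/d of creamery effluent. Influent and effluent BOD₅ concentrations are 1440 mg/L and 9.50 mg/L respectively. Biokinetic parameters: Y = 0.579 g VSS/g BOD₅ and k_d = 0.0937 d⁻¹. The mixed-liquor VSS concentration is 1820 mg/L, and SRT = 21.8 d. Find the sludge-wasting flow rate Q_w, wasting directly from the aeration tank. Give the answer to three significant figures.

Q_w ≈ 85.1 m³/d

Rearranging the biomass balance for a CMAS with decay, V = Y·Q·ΔS·θ_c / [X·(1+k_d θ_c)] = 0.579 × 569 × (1440 − 9.50) × 21.8 / [1820 × (1 + 0.0937 × 21.8)] = 1.03×10^7 / 5538 = 1855 m³.
With mixed-liquor wasting, θ_c = V/Q_w, so Q_w = V/θ_c = 1855/21.8 = 85.10 m³/d.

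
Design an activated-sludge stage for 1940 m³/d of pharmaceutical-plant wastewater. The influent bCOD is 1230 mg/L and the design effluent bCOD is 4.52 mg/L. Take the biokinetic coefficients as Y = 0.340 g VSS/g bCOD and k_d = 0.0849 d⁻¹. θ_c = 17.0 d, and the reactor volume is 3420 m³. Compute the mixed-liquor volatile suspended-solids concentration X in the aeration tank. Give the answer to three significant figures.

From V·X·(1 + k_d·θ_c) = Y·Q·(S₀ − S)·θ_c: X = 0.340 × 1940 × (1230 − 4.52) × 17.0 / [3420 × (1 + 0.0849 × 17.0)] = 1644 mg/L.

X ≈ 1640 mg/L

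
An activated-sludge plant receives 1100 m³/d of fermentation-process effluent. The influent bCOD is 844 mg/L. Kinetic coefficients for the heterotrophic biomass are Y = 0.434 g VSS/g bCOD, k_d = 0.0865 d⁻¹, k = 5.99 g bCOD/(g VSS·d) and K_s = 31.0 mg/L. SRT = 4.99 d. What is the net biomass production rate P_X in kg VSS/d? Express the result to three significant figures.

Effluent substrate depends only on kinetics and SRT: S = K_s(1 + k_d θ_c) / [θ_c(Yk − k_d) − 1] = 31.0 × (1 + 0.0865 × 4.99) / [4.99 × (0.434 × 5.99 − 0.0865) − 1] = 44.38 / 11.54 = 3.846 mg/L.
Observed yield with endogenous decay: Y_obs = Y / (1 + k_d·θ_c) = 0.434 / (1 + 0.0865 × 4.99) = 0.434 / 1.432 = 0.3031 g VSS/g bCOD.
Substrate removed = Q·(S₀ − S) = 1100 m³/d × (844 − 3.85) g/m³ = 9.24×10^5 g/d = 924.2 kg/d.
Net biomass production P_X = Y_obs × Q·(S₀ − S) = 0.3031 × 924.2 = 280.2 kg VSS/d.

P_X ≈ 280 kg VSS/d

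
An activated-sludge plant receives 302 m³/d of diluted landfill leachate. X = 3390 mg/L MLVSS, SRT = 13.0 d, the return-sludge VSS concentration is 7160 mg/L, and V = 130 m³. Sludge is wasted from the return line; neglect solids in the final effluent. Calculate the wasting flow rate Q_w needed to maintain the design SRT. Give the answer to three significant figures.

Q_w = (V·X)/(θ_c X_r) = 130.0 × 3390 / (13.0 × 7160) = 4.735 m³/d.

Q_w ≈ 4.73 m³/d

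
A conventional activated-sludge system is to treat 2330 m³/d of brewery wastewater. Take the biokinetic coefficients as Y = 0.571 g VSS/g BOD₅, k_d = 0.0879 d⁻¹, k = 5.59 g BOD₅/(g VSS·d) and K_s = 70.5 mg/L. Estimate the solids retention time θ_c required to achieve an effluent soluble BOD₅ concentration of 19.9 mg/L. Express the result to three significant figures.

θ_c ≈ 1.63 d

From 1/θ_c = Y·k·S/(K_s + S) − k_d: Y·k·S/(K_s+S) = 0.571 × 5.59 × 19.9 / (70.5 + 19.9) = 0.7026 d⁻¹.
Then 1/θ_c = μ − k_d = 0.7026 − 0.0879 = 0.6147 d⁻¹, giving θ_c = 1.627 d.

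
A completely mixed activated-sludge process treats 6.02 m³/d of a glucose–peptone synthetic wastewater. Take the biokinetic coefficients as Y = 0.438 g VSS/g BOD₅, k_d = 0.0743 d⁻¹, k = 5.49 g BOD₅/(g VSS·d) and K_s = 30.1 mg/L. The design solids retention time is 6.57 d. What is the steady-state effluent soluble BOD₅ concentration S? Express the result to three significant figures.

S ≈ 3.13 mg/L

From the Monod/SRT balance for a CMAS, S = K_s·(1+k_d θ_c)/[θ_c·(Y k − k_d) − 1] = 30.1 × (1 + 0.0743 × 6.57) / [6.57 × (0.438 × 5.49 − 0.0743) − 1] = 44.79 / 14.31 = 3.130 mg/L.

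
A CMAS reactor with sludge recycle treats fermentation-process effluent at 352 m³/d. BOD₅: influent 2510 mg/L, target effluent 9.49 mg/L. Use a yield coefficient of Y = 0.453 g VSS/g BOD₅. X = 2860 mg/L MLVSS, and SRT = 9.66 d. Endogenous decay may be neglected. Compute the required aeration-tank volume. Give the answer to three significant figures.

V ≈ 1350 m³

With k_d = 0 the design equation reduces to V = Y Q (S₀−S) θ_c / X = 0.453 × 352 × (2510 − 9.49) × 9.66 / 2860 = 1347 m³.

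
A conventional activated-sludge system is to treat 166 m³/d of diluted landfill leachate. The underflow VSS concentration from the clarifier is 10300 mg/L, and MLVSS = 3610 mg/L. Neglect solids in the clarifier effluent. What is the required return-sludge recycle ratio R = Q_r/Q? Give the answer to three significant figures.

R = Q_r/Q = X/(X_r − X) = 3610 / (10300 − 3610) = 0.5396.

R ≈ 0.540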